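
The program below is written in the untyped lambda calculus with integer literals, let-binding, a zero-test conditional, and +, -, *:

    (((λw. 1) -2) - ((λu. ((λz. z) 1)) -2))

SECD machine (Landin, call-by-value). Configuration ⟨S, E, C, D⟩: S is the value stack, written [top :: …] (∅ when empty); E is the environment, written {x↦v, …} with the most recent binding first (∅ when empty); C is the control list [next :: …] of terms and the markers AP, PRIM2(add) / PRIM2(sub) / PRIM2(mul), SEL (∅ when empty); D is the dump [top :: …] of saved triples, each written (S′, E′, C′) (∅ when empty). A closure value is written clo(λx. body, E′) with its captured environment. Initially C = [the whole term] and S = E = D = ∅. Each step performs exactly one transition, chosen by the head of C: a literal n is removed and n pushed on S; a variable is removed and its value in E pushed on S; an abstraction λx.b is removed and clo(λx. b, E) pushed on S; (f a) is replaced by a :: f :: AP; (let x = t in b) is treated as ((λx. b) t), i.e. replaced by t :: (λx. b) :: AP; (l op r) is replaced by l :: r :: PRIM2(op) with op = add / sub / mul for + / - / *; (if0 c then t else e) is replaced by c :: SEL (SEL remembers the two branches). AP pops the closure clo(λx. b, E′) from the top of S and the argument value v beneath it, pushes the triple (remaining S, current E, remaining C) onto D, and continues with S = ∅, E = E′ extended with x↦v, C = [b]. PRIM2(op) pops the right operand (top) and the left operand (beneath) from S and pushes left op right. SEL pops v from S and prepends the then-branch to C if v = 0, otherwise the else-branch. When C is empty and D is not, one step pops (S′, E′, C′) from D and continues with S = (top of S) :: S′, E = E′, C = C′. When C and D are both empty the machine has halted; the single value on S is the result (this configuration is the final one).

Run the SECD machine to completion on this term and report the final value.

Answer: 0

Derivation:
step 0: <S=∅, E=∅, C=[(((λw. 1) -2) - ((λu. ((λz. z) 1)) -2))], D=∅>
step 1: <S=∅, E=∅, C=[((λw. 1) -2) :: ((λu. ((λz. z) 1)) -2) :: PRIM2(sub)], D=∅>
step 2: <S=∅, E=∅, C=[-2 :: (λw. 1) :: AP :: ((λu. ((λz. z) 1)) -2) :: PRIM2(sub)], D=∅>
step 3: <S=[-2], E=∅, C=[(λw. 1) :: AP :: ((λu. ((λz. z) 1)) -2) :: PRIM2(sub)], D=∅>
step 4: <S=[clo(λw. 1, ∅) :: -2], E=∅, C=[AP :: ((λu. ((λz. z) 1)) -2) :: PRIM2(sub)], D=∅>
step 5: <S=∅, E={w↦-2}, C=[1], D=[(∅, ∅, [((λu. ((λz. z) 1)) -2) :: PRIM2(sub)])]>
step 6: <S=[1], E={w↦-2}, C=∅, D=[(∅, ∅, [((λu. ((λz. z) 1)) -2) :: PRIM2(sub)])]>
step 7: <S=[1], E=∅, C=[((λu. ((λz. z) 1)) -2) :: PRIM2(sub)], D=∅>
step 8: <S=[1], E=∅, C=[-2 :: (λu. ((λz. z) 1)) :: AP :: PRIM2(sub)], D=∅>
step 9: <S=[-2 :: 1], E=∅, C=[(λu. ((λz. z) 1)) :: AP :: PRIM2(sub)], D=∅>
step 10: <S=[clo(λu. ((λz. z) 1), ∅) :: -2 :: 1], E=∅, C=[AP :: PRIM2(sub)], D=∅>
step 11: <S=∅, E={u↦-2}, C=[((λz. z) 1)], D=[([1], ∅, [PRIM2(sub)])]>
step 12: <S=∅, E={u↦-2}, C=[1 :: (λz. z) :: AP], D=[([1], ∅, [PRIM2(sub)])]>
step 13: <S=[1], E={u↦-2}, C=[(λz. z) :: AP], D=[([1], ∅, [PRIM2(sub)])]>
step 14: <S=[clo(λz. z, {u↦-2}) :: 1], E={u↦-2}, C=[AP], D=[([1], ∅, [PRIM2(sub)])]>
step 15: <S=∅, E={z↦1, u↦-2}, C=[z], D=[(∅, {u↦-2}, ∅) :: ([1], ∅, [PRIM2(sub)])]>
step 16: <S=[1], E={z↦1, u↦-2}, C=∅, D=[(∅, {u↦-2}, ∅) :: ([1], ∅, [PRIM2(sub)])]>
step 17: <S=[1], E={u↦-2}, C=∅, D=[([1], ∅, [PRIM2(sub)])]>
step 18: <S=[1 :: 1], E=∅, C=[PRIM2(sub)], D=∅>
step 19: <S=[0], E=∅, C=∅, D=∅>
→ final value 0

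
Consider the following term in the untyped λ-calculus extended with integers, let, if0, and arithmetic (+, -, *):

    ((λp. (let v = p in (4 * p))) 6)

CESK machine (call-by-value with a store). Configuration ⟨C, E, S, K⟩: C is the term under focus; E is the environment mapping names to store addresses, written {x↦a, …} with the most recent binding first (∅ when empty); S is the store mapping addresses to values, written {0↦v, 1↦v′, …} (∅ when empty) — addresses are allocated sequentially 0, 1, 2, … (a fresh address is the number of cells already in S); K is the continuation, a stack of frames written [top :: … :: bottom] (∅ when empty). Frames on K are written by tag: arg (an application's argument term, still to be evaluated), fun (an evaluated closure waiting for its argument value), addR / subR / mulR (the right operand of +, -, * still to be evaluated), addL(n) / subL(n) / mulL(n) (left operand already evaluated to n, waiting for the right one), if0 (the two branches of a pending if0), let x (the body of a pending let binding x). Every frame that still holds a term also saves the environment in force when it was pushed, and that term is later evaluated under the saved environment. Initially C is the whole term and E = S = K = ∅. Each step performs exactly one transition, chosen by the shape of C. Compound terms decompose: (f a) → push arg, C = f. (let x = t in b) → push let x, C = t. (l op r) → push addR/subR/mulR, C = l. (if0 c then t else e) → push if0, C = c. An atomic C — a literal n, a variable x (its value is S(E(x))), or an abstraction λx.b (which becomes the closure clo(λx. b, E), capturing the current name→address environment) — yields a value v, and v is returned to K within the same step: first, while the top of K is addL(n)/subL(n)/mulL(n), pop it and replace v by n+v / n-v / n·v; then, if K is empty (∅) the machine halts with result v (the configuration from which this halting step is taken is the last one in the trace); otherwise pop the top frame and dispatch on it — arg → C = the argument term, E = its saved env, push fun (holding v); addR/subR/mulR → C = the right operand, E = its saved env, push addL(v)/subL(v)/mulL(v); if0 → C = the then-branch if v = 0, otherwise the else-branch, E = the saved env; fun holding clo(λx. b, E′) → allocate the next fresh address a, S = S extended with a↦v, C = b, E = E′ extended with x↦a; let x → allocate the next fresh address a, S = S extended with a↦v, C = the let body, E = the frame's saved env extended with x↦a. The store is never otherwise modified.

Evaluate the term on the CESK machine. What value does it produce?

t=0: ⟨C=((λp. (let v = p in (4 * p))) 6); E=∅; S=∅; K=∅⟩
t=1: ⟨C=(λp. (let v = p in (4 * p))); E=∅; S=∅; K=[arg]⟩
t=2: ⟨C=6; E=∅; S=∅; K=[fun]⟩
t=3: ⟨C=(let v = p in (4 * p)); E={p↦0}; S={0↦6}; K=∅⟩
t=4: ⟨C=p; E={p↦0}; S={0↦6}; K=[let v]⟩
t=5: ⟨C=(4 * p); E={v↦1, p↦0}; S={0↦6, 1↦6}; K=∅⟩
t=6: ⟨C=4; E={v↦1, p↦0}; S={0↦6, 1↦6}; K=[mulR]⟩
t=7: ⟨C=p; E={v↦1, p↦0}; S={0↦6, 1↦6}; K=[mulL(4)]⟩
→ final value 24

Answer: 24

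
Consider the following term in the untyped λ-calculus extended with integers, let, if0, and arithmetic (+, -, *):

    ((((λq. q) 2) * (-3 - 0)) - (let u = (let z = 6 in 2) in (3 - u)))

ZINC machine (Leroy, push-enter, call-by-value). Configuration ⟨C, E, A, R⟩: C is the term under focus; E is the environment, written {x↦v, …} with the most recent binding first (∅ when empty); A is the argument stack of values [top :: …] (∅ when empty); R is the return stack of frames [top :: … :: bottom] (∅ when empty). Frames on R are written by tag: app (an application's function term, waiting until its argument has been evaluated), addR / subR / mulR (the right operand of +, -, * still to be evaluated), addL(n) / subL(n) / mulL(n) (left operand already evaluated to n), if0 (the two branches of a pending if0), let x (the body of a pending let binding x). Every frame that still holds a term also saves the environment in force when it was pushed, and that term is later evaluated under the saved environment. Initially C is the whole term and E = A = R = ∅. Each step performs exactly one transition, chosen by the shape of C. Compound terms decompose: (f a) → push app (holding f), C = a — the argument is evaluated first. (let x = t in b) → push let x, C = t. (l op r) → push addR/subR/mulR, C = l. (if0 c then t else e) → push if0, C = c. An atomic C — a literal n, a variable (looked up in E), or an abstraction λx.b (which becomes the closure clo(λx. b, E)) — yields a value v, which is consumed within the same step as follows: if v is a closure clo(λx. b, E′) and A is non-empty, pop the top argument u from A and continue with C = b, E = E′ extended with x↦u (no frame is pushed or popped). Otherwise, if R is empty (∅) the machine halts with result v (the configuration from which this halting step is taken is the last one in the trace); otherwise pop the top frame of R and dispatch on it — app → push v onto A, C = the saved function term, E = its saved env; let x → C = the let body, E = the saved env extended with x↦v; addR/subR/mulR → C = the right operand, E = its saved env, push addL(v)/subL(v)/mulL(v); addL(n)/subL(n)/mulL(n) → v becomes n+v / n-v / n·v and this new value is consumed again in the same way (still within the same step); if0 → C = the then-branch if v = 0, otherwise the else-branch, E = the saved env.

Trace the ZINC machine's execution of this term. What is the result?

0. ⟨C=((((λq. q) 2) * (-3 - 0)) - (let u = (let z = 6 in 2) in (3 - u))); E=∅; A=∅; R=∅⟩
1. ⟨C=(((λq. q) 2) * (-3 - 0)); E=∅; A=∅; R=[subR]⟩
2. ⟨C=((λq. q) 2); E=∅; A=∅; R=[mulR :: subR]⟩
3. ⟨C=2; E=∅; A=∅; R=[app :: mulR :: subR]⟩
4. ⟨C=(λq. q); E=∅; A=[2]; R=[mulR :: subR]⟩
5. ⟨C=q; E={q↦2}; A=∅; R=[mulR :: subR]⟩
6. ⟨C=(-3 - 0); E=∅; A=∅; R=[mulL(2) :: subR]⟩
7. ⟨C=-3; E=∅; A=∅; R=[subR :: mulL(2) :: subR]⟩
8. ⟨C=0; E=∅; A=∅; R=[subL(-3) :: mulL(2) :: subR]⟩
9. ⟨C=(let u = (let z = 6 in 2) in (3 - u)); E=∅; A=∅; R=[subL(-6)]⟩
10. ⟨C=(let z = 6 in 2); E=∅; A=∅; R=[let u :: subL(-6)]⟩
11. ⟨C=6; E=∅; A=∅; R=[let z :: let u :: subL(-6)]⟩
12. ⟨C=2; E={z↦6}; A=∅; R=[let u :: subL(-6)]⟩
13. ⟨C=(3 - u); E={u↦2}; A=∅; R=[subL(-6)]⟩
14. ⟨C=3; E={u↦2}; A=∅; R=[subR :: subL(-6)]⟩
15. ⟨C=u; E={u↦2}; A=∅; R=[subL(3) :: subL(-6)]⟩
→ final value -7

Answer: -7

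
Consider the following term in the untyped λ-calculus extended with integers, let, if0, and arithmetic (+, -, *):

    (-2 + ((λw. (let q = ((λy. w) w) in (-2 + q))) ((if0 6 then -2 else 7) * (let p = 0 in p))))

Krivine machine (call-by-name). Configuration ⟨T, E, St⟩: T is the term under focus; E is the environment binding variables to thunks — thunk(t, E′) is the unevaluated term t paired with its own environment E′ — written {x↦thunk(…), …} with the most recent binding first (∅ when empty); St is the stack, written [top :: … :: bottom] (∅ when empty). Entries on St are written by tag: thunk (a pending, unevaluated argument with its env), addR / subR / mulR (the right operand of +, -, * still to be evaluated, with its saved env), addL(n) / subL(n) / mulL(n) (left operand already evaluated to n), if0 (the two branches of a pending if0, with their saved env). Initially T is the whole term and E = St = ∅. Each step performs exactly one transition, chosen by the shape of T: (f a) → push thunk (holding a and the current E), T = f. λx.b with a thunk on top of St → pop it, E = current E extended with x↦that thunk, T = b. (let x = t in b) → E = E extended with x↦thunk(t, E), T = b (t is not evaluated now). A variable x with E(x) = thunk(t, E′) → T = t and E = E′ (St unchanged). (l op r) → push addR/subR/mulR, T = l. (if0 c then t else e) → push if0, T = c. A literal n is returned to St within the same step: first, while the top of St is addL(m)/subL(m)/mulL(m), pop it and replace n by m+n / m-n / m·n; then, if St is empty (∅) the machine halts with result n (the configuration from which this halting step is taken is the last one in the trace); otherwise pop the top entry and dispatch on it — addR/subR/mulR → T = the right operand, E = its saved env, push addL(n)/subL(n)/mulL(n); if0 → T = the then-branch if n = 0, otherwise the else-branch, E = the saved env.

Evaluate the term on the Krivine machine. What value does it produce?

t=0: ⟨T=(-2 + ((λw. (let q = ((λy. w) w) in (-2 + q))) ((if0 6 then -2 else 7) * (let p = 0 in p)))); E=∅; St=∅⟩
t=1: ⟨T=-2; E=∅; St=[addR]⟩
t=2: ⟨T=((λw. (let q = ((λy. w) w) in (-2 + q))) ((if0 6 then -2 else 7) * (let p = 0 in p))); E=∅; St=[addL(-2)]⟩
t=3: ⟨T=(λw. (let q = ((λy. w) w) in (-2 + q))); E=∅; St=[thunk :: addL(-2)]⟩
t=4: ⟨T=(let q = ((λy. w) w) in (-2 + q)); E={w↦thunk(((if0 6 then -2 else 7) * (let p = 0 in p)), ∅)}; St=[addL(-2)]⟩
t=5: ⟨T=(-2 + q); E={q↦thunk(((λy. w) w), {w↦thunk(((if0 6 then -2 else 7) * (let p = 0 in p)), ∅)}), w↦thunk(((if0 6 then -2 else 7) * (let p = 0 in p)), ∅)}; St=[addL(-2)]⟩
t=6: ⟨T=-2; E={q↦thunk(((λy. w) w), {w↦thunk(((if0 6 then -2 else 7) * (let p = 0 in p)), ∅)}), w↦thunk(((if0 6 then -2 else 7) * (let p = 0 in p)), ∅)}; St=[addR :: addL(-2)]⟩
t=7: ⟨T=q; E={q↦thunk(((λy. w) w), {w↦thunk(((if0 6 then -2 else 7) * (let p = 0 in p)), ∅)}), w↦thunk(((if0 6 then -2 else 7) * (let p = 0 in p)), ∅)}; St=[addL(-2) :: addL(-2)]⟩
t=8: ⟨T=((λy. w) w); E={w↦thunk(((if0 6 then -2 else 7) * (let p = 0 in p)), ∅)}; St=[addL(-2) :: addL(-2)]⟩
t=9: ⟨T=(λy. w); E={w↦thunk(((if0 6 then -2 else 7) * (let p = 0 in p)), ∅)}; St=[thunk :: addL(-2) :: addL(-2)]⟩
t=10: ⟨T=w; E={y↦thunk(w, {w↦thunk(((if0 6 then -2 else 7) * (let p = 0 in p)), ∅)}), w↦thunk(((if0 6 then -2 else 7) * (let p = 0 in p)), ∅)}; St=[addL(-2) :: addL(-2)]⟩
t=11: ⟨T=((if0 6 then -2 else 7) * (let p = 0 in p)); E=∅; St=[addL(-2) :: addL(-2)]⟩
t=12: ⟨T=(if0 6 then -2 else 7); E=∅; St=[mulR :: addL(-2) :: addL(-2)]⟩
t=13: ⟨T=6; E=∅; St=[if0 :: mulR :: addL(-2) :: addL(-2)]⟩
t=14: ⟨T=7; E=∅; St=[mulR :: addL(-2) :: addL(-2)]⟩
t=15: ⟨T=(let p = 0 in p); E=∅; St=[mulL(7) :: addL(-2) :: addL(-2)]⟩
t=16: ⟨T=p; E={p↦thunk(0, ∅)}; St=[mulL(7) :: addL(-2) :: addL(-2)]⟩
t=17: ⟨T=0; E=∅; St=[mulL(7) :: addL(-2) :: addL(-2)]⟩
→ final value -4

Answer: -4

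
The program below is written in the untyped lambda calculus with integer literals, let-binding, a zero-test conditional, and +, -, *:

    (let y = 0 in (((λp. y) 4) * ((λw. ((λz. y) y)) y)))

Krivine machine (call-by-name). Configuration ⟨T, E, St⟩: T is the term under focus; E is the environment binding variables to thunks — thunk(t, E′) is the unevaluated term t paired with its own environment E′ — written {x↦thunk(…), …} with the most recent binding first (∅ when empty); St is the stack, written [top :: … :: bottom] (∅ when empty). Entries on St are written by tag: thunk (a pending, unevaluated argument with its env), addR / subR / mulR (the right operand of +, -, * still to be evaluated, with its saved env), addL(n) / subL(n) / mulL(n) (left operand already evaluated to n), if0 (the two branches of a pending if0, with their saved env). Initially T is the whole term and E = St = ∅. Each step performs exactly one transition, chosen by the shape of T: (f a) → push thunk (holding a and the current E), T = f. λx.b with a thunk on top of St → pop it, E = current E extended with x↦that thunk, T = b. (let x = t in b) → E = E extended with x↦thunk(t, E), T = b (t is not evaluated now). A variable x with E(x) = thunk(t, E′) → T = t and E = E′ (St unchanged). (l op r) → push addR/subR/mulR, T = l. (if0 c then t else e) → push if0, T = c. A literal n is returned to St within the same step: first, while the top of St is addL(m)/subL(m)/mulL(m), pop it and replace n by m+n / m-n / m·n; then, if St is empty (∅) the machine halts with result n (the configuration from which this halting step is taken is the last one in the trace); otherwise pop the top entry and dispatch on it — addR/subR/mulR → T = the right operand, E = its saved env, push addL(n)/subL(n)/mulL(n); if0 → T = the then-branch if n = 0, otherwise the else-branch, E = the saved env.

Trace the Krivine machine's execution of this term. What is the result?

Answer: 0

Derivation:
[0] <T=(let y = 0 in (((λp. y) 4) * ((λw. ((λz. y) y)) y))), E=∅, St=∅>
[1] <T=(((λp. y) 4) * ((λw. ((λz. y) y)) y)), E={y↦thunk(0, ∅)}, St=∅>
[2] <T=((λp. y) 4), E={y↦thunk(0, ∅)}, St=[mulR]>
[3] <T=(λp. y), E={y↦thunk(0, ∅)}, St=[thunk :: mulR]>
[4] <T=y, E={p↦thunk(4, {y↦thunk(0, ∅)}), y↦thunk(0, ∅)}, St=[mulR]>
[5] <T=0, E=∅, St=[mulR]>
[6] <T=((λw. ((λz. y) y)) y), E={y↦thunk(0, ∅)}, St=[mulL(0)]>
[7] <T=(λw. ((λz. y) y)), E={y↦thunk(0, ∅)}, St=[thunk :: mulL(0)]>
[8] <T=((λz. y) y), E={w↦thunk(y, {y↦thunk(0, ∅)}), y↦thunk(0, ∅)}, St=[mulL(0)]>
[9] <T=(λz. y), E={w↦thunk(y, {y↦thunk(0, ∅)}), y↦thunk(0, ∅)}, St=[thunk :: mulL(0)]>
[10] <T=y, E={z↦thunk(y, {w↦thunk(y, {y↦thunk(0, ∅)}), y↦thunk(0, ∅)}), w↦thunk(y, {y↦thunk(0, ∅)}), y↦thunk(0, ∅)}, St=[mulL(0)]>
[11] <T=0, E=∅, St=[mulL(0)]>
→ final value 0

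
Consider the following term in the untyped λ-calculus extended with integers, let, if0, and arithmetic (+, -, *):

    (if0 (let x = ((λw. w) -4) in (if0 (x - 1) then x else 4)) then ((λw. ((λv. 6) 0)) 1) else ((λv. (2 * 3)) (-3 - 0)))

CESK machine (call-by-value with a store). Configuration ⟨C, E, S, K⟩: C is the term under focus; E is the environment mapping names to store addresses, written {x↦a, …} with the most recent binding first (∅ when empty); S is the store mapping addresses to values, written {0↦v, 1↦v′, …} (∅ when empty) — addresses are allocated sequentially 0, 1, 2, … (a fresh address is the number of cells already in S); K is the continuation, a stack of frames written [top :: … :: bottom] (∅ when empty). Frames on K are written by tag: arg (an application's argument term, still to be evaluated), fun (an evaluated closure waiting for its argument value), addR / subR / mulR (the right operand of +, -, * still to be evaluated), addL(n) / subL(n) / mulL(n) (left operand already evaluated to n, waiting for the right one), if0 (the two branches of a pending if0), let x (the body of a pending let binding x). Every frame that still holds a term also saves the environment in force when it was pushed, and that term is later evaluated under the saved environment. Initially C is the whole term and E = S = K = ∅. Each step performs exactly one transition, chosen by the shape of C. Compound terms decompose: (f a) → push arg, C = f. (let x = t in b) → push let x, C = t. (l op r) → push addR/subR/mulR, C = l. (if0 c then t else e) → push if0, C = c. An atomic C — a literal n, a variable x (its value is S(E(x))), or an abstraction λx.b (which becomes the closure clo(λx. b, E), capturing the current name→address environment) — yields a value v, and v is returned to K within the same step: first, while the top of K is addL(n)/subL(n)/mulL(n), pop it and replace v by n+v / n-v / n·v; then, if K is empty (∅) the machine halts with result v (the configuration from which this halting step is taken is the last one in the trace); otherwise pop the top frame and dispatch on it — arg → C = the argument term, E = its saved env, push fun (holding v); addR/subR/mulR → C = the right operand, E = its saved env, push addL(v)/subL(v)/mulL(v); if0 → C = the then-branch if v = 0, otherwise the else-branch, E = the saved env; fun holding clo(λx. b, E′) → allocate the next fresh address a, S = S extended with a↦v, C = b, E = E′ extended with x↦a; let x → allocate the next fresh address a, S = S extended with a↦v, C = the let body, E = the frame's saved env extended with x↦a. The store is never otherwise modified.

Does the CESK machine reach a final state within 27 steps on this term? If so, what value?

Answer: 6

Derivation:
t=0: [C=(if0 (let x = ((λw. w) -4) in (if0 (x - 1) then x else 4)) then ((λw. ((λv. 6) 0)) 1) else ((λv. (2 * 3)) (-3 - 0))) | E=∅ | S=∅ | K=∅]
t=1: [C=(let x = ((λw. w) -4) in (if0 (x - 1) then x else 4)) | E=∅ | S=∅ | K=[if0]]
t=2: [C=((λw. w) -4) | E=∅ | S=∅ | K=[let x :: if0]]
t=3: [C=(λw. w) | E=∅ | S=∅ | K=[arg :: let x :: if0]]
t=4: [C=-4 | E=∅ | S=∅ | K=[fun :: let x :: if0]]
t=5: [C=w | E={w↦0} | S={0↦-4} | K=[let x :: if0]]
t=6: [C=(if0 (x - 1) then x else 4) | E={x↦1} | S={0↦-4, 1↦-4} | K=[if0]]
t=7: [C=(x - 1) | E={x↦1} | S={0↦-4, 1↦-4} | K=[if0 :: if0]]
t=8: [C=x | E={x↦1} | S={0↦-4, 1↦-4} | K=[subR :: if0 :: if0]]
t=9: [C=1 | E={x↦1} | S={0↦-4, 1↦-4} | K=[subL(-4) :: if0 :: if0]]
t=10: [C=4 | E={x↦1} | S={0↦-4, 1↦-4} | K=[if0]]
t=11: [C=((λv. (2 * 3)) (-3 - 0)) | E=∅ | S={0↦-4, 1↦-4} | K=∅]
t=12: [C=(λv. (2 * 3)) | E=∅ | S={0↦-4, 1↦-4} | K=[arg]]
t=13: [C=(-3 - 0) | E=∅ | S={0↦-4, 1↦-4} | K=[fun]]
t=14: [C=-3 | E=∅ | S={0↦-4, 1↦-4} | K=[subR :: fun]]
t=15: [C=0 | E=∅ | S={0↦-4, 1↦-4} | K=[subL(-3) :: fun]]
t=16: [C=(2 * 3) | E={v↦2} | S={0↦-4, 1↦-4, 2↦-3} | K=∅]
t=17: [C=2 | E={v↦2} | S={0↦-4, 1↦-4, 2↦-3} | K=[mulR]]
t=18: [C=3 | E={v↦2} | S={0↦-4, 1↦-4, 2↦-3} | K=[mulL(2)]]
→ final value 6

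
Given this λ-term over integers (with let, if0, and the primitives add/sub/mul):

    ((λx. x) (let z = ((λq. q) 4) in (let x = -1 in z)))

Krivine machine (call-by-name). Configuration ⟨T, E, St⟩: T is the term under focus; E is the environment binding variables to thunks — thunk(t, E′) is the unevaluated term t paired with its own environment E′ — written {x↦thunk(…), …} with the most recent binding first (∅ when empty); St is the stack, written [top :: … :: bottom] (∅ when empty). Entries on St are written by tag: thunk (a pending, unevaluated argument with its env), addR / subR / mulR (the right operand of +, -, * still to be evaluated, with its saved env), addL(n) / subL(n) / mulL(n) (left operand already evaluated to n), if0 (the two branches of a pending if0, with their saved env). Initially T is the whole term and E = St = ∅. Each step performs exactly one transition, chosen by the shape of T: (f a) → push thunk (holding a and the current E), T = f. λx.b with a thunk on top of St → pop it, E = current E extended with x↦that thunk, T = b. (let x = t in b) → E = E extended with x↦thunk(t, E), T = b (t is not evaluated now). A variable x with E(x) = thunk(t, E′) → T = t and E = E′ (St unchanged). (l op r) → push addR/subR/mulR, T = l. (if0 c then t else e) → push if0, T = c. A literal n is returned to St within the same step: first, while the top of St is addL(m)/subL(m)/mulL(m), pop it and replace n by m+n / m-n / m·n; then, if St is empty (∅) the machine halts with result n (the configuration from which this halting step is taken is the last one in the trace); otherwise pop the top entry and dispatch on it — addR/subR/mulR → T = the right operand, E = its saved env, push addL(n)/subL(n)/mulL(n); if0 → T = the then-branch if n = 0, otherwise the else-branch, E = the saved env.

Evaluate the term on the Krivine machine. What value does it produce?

Answer: 4

Execution trace:
[0] ⟨T=((λx. x) (let z = ((λq. q) 4) in (let x = -1 in z))); E=∅; St=∅⟩
[1] ⟨T=(λx. x); E=∅; St=[thunk]⟩
[2] ⟨T=x; E={x↦thunk((let z = ((λq. q) 4) in (let x = -1 in z)), ∅)}; St=∅⟩
[3] ⟨T=(let z = ((λq. q) 4) in (let x = -1 in z)); E=∅; St=∅⟩
[4] ⟨T=(let x = -1 in z); E={z↦thunk(((λq. q) 4), ∅)}; St=∅⟩
[5] ⟨T=z; E={x↦thunk(-1, {z↦thunk(((λq. q) 4), ∅)}), z↦thunk(((λq. q) 4), ∅)}; St=∅⟩
[6] ⟨T=((λq. q) 4); E=∅; St=∅⟩
[7] ⟨T=(λq. q); E=∅; St=[thunk]⟩
[8] ⟨T=q; E={q↦thunk(4, ∅)}; St=∅⟩
[9] ⟨T=4; E=∅; St=∅⟩
→ final value 4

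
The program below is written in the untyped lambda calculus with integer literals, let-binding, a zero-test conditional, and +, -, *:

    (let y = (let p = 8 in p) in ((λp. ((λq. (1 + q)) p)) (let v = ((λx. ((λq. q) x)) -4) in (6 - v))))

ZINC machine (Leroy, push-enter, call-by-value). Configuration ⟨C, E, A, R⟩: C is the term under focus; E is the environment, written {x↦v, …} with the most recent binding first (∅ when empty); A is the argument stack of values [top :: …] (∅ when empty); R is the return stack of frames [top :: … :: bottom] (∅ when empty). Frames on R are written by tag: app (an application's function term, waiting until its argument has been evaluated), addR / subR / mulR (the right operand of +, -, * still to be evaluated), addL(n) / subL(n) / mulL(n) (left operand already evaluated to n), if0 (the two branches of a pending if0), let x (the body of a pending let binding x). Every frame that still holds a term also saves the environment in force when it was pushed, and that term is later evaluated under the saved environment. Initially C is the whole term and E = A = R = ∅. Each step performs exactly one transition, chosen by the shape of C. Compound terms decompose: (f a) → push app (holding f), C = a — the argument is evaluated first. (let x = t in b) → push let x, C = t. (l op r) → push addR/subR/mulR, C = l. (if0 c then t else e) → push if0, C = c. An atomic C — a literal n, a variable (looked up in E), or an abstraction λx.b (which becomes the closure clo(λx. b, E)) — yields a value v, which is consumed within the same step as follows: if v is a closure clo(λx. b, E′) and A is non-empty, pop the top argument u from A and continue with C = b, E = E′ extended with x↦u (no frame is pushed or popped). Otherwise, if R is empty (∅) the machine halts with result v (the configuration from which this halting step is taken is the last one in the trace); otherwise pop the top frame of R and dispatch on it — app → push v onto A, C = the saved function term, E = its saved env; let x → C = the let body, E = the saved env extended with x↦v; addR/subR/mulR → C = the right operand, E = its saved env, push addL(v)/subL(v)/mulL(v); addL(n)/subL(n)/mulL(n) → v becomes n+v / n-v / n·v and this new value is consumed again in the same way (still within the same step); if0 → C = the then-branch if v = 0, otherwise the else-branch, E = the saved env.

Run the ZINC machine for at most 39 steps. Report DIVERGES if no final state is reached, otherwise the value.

step 0: ⟨C=(let y = (let p = 8 in p) in ((λp. ((λq. (1 + q)) p)) (let v = ((λx. ((λq. q) x)) -4) in (6 - v)))); E=∅; A=∅; R=∅⟩
step 1: ⟨C=(let p = 8 in p); E=∅; A=∅; R=[let y]⟩
step 2: ⟨C=8; E=∅; A=∅; R=[let p :: let y]⟩
step 3: ⟨C=p; E={p↦8}; A=∅; R=[let y]⟩
step 4: ⟨C=((λp. ((λq. (1 + q)) p)) (let v = ((λx. ((λq. q) x)) -4) in (6 - v))); E={y↦8}; A=∅; R=∅⟩
step 5: ⟨C=(let v = ((λx. ((λq. q) x)) -4) in (6 - v)); E={y↦8}; A=∅; R=[app]⟩
step 6: ⟨C=((λx. ((λq. q) x)) -4); E={y↦8}; A=∅; R=[let v :: app]⟩
step 7: ⟨C=-4; E={y↦8}; A=∅; R=[app :: let v :: app]⟩
step 8: ⟨C=(λx. ((λq. q) x)); E={y↦8}; A=[-4]; R=[let v :: app]⟩
step 9: ⟨C=((λq. q) x); E={x↦-4, y↦8}; A=∅; R=[let v :: app]⟩
step 10: ⟨C=x; E={x↦-4, y↦8}; A=∅; R=[app :: let v :: app]⟩
step 11: ⟨C=(λq. q); E={x↦-4, y↦8}; A=[-4]; R=[let v :: app]⟩
step 12: ⟨C=q; E={q↦-4, x↦-4, y↦8}; A=∅; R=[let v :: app]⟩
step 13: ⟨C=(6 - v); E={v↦-4, y↦8}; A=∅; R=[app]⟩
step 14: ⟨C=6; E={v↦-4, y↦8}; A=∅; R=[subR :: app]⟩
step 15: ⟨C=v; E={v↦-4, y↦8}; A=∅; R=[subL(6) :: app]⟩
step 16: ⟨C=(λp. ((λq. (1 + q)) p)); E={y↦8}; A=[10]; R=∅⟩
step 17: ⟨C=((λq. (1 + q)) p); E={p↦10, y↦8}; A=∅; R=∅⟩
step 18: ⟨C=p; E={p↦10, y↦8}; A=∅; R=[app]⟩
step 19: ⟨C=(λq. (1 + q)); E={p↦10, y↦8}; A=[10]; R=∅⟩
step 20: ⟨C=(1 + q); E={q↦10, p↦10, y↦8}; A=∅; R=∅⟩
step 21: ⟨C=1; E={q↦10, p↦10, y↦8}; A=∅; R=[addR]⟩
step 22: ⟨C=q; E={q↦10, p↦10, y↦8}; A=∅; R=[addL(1)]⟩
→ final value 11

Answer: 11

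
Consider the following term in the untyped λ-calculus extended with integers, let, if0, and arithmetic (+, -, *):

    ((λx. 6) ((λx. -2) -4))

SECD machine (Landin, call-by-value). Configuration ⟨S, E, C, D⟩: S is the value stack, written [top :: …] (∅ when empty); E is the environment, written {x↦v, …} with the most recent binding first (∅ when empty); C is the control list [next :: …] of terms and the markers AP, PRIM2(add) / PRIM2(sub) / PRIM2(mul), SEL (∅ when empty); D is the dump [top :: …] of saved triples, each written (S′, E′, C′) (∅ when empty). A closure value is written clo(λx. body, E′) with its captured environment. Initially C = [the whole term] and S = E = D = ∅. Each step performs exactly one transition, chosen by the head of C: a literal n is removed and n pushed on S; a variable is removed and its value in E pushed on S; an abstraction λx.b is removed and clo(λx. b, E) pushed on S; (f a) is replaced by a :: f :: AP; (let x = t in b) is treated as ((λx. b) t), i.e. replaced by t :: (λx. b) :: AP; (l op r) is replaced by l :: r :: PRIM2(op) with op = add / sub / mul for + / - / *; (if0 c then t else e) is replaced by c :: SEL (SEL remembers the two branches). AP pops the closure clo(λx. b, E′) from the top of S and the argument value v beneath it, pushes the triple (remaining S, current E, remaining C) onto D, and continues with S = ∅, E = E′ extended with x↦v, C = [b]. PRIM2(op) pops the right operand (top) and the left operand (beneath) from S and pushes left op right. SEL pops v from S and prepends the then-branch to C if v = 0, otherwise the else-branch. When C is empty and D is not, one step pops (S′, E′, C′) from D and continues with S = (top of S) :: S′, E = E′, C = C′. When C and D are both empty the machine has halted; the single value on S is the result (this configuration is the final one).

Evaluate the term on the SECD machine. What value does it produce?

0. <S=∅, E=∅, C=[((λx. 6) ((λx. -2) -4))], D=∅>
1. <S=∅, E=∅, C=[((λx. -2) -4) :: (λx. 6) :: AP], D=∅>
2. <S=∅, E=∅, C=[-4 :: (λx. -2) :: AP :: (λx. 6) :: AP], D=∅>
3. <S=[-4], E=∅, C=[(λx. -2) :: AP :: (λx. 6) :: AP], D=∅>
4. <S=[clo(λx. -2, ∅) :: -4], E=∅, C=[AP :: (λx. 6) :: AP], D=∅>
5. <S=∅, E={x↦-4}, C=[-2], D=[(∅, ∅, [(λx. 6) :: AP])]>
6. <S=[-2], E={x↦-4}, C=∅, D=[(∅, ∅, [(λx. 6) :: AP])]>
7. <S=[-2], E=∅, C=[(λx. 6) :: AP], D=∅>
8. <S=[clo(λx. 6, ∅) :: -2], E=∅, C=[AP], D=∅>
9. <S=∅, E={x↦-2}, C=[6], D=[(∅, ∅, ∅)]>
10. <S=[6], E={x↦-2}, C=∅, D=[(∅, ∅, ∅)]>
11. <S=[6], E=∅, C=∅, D=∅>
→ final value 6

Answer: 6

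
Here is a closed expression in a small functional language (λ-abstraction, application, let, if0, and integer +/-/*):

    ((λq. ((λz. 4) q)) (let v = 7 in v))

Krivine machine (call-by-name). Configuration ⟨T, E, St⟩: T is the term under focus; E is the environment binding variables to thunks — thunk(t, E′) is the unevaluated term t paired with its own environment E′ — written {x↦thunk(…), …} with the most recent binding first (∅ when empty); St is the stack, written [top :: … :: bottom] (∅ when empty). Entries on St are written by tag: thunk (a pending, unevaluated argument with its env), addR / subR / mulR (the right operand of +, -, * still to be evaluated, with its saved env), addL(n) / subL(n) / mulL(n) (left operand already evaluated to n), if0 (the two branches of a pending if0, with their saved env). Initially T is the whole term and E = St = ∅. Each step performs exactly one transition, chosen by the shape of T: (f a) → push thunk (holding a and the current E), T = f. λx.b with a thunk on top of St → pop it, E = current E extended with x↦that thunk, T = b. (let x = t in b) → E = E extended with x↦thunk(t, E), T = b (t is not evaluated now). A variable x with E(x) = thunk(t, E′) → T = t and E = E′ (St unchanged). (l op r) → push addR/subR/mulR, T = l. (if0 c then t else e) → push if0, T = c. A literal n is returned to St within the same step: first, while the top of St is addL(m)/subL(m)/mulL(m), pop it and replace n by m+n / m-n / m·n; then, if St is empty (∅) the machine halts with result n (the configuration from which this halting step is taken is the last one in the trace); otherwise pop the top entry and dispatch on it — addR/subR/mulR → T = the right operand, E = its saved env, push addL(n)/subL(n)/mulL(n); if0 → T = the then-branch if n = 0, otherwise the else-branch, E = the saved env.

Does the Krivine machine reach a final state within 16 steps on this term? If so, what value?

0. <T=((λq. ((λz. 4) q)) (let v = 7 in v)), E=∅, St=∅>
1. <T=(λq. ((λz. 4) q)), E=∅, St=[thunk]>
2. <T=((λz. 4) q), E={q↦thunk((let v = 7 in v), ∅)}, St=∅>
3. <T=(λz. 4), E={q↦thunk((let v = 7 in v), ∅)}, St=[thunk]>
4. <T=4, E={z↦thunk(q, {q↦thunk((let v = 7 in v), ∅)}), q↦thunk((let v = 7 in v), ∅)}, St=∅>
→ final value 4

Answer: 4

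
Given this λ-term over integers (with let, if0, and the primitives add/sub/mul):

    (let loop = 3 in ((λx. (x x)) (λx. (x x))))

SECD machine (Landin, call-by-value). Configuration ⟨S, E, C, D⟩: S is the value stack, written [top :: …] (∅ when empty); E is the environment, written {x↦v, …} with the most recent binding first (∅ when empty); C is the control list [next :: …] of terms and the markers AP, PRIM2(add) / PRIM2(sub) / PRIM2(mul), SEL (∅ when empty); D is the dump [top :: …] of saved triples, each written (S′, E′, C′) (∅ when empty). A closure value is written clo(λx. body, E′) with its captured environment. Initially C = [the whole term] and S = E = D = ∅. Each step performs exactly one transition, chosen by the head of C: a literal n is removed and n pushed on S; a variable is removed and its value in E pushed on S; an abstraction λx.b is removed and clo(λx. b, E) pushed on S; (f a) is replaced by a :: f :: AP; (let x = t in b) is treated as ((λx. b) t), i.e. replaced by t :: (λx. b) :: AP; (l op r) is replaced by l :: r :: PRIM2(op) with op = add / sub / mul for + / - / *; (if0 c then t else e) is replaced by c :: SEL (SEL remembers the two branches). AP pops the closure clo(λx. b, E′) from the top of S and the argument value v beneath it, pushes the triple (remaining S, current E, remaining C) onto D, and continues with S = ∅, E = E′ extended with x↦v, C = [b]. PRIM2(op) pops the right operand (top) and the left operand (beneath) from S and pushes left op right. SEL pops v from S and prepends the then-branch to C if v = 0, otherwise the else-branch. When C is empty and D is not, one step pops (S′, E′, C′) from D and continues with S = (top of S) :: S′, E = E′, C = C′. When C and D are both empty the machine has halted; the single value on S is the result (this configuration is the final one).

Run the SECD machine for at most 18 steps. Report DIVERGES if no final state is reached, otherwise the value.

[0] ⟨S=∅; E=∅; C=[(let loop = 3 in ((λx. (x x)) (λx. (x x))))]; D=∅⟩
[1] ⟨S=∅; E=∅; C=[3 :: (λloop. ((λx. (x x)) (λx. (x x)))) :: AP]; D=∅⟩
[2] ⟨S=[3]; E=∅; C=[(λloop. ((λx. (x x)) (λx. (x x)))) :: AP]; D=∅⟩
[3] ⟨S=[clo(λloop. ((λx. (x x)) (λx. (x x))), ∅) :: 3]; E=∅; C=[AP]; D=∅⟩
[4] ⟨S=∅; E={loop↦3}; C=[((λx. (x x)) (λx. (x x)))]; D=[(∅, ∅, ∅)]⟩
[5] ⟨S=∅; E={loop↦3}; C=[(λx. (x x)) :: (λx. (x x)) :: AP]; D=[(∅, ∅, ∅)]⟩
[6] ⟨S=[clo(λx. (x x), {loop↦3})]; E={loop↦3}; C=[(λx. (x x)) :: AP]; D=[(∅, ∅, ∅)]⟩
[7] ⟨S=[clo(λx. (x x), {loop↦3}) :: clo(λx. (x x), {loop↦3})]; E={loop↦3}; C=[AP]; D=[(∅, ∅, ∅)]⟩
[8] ⟨S=∅; E={x↦clo(λx. (x x), {loop↦3}), loop↦3}; C=[(x x)]; D=[(∅, {loop↦3}, ∅) :: (∅, ∅, ∅)]⟩
[9] ⟨S=∅; E={x↦clo(λx. (x x), {loop↦3}), loop↦3}; C=[x :: x :: AP]; D=[(∅, {loop↦3}, ∅) :: (∅, ∅, ∅)]⟩
[10] ⟨S=[clo(λx. (x x), {loop↦3})]; E={x↦clo(λx. (x x), {loop↦3}), loop↦3}; C=[x :: AP]; D=[(∅, {loop↦3}, ∅) :: (∅, ∅, ∅)]⟩
[11] ⟨S=[clo(λx. (x x), {loop↦3}) :: clo(λx. (x x), {loop↦3})]; E={x↦clo(λx. (x x), {loop↦3}), loop↦3}; C=[AP]; D=[(∅, {loop↦3}, ∅) :: (∅, ∅, ∅)]⟩
[12] ⟨S=∅; E={x↦clo(λx. (x x), {loop↦3}), loop↦3}; C=[(x x)]; D=[(∅, {x↦clo(λx. (x x), {loop↦3}), loop↦3}, ∅) :: (∅, {loop↦3}, ∅) :: (∅, ∅, ∅)]⟩
[13] ⟨S=∅; E={x↦clo(λx. (x x), {loop↦3}), loop↦3}; C=[x :: x :: AP]; D=[(∅, {x↦clo(λx. (x x), {loop↦3}), loop↦3}, ∅) :: (∅, {loop↦3}, ∅) :: (∅, ∅, ∅)]⟩
[14] ⟨S=[clo(λx. (x x), {loop↦3})]; E={x↦clo(λx. (x x), {loop↦3}), loop↦3}; C=[x :: AP]; D=[(∅, {x↦clo(λx. (x x), {loop↦3}), loop↦3}, ∅) :: (∅, {loop↦3}, ∅) :: (∅, ∅, ∅)]⟩
[15] ⟨S=[clo(λx. (x x), {loop↦3}) :: clo(λx. (x x), {loop↦3})]; E={x↦clo(λx. (x x), {loop↦3}), loop↦3}; C=[AP]; D=[(∅, {x↦clo(λx. (x x), {loop↦3}), loop↦3}, ∅) :: (∅, {loop↦3}, ∅) :: (∅, ∅, ∅)]⟩
[16] ⟨S=∅; E={x↦clo(λx. (x x), {loop↦3}), loop↦3}; C=[(x x)]; D=[(∅, {x↦clo(λx. (x x), {loop↦3}), loop↦3}, ∅) :: (∅, {x↦clo(λx. (x x), {loop↦3}), loop↦3}, ∅) :: (∅, {loop↦3}, ∅) :: (∅, ∅, ∅)]⟩
[17] ⟨S=∅; E={x↦clo(λx. (x x), {loop↦3}), loop↦3}; C=[x :: x :: AP]; D=[(∅, {x↦clo(λx. (x x), {loop↦3}), loop↦3}, ∅) :: (∅, {x↦clo(λx. (x x), {loop↦3}), loop↦3}, ∅) :: (∅, {loop↦3}, ∅) :: (∅, ∅, ∅)]⟩
[18] ⟨S=[clo(λx. (x x), {loop↦3})]; E={x↦clo(λx. (x x), {loop↦3}), loop↦3}; C=[x :: AP]; D=[(∅, {x↦clo(λx. (x x), {loop↦3}), loop↦3}, ∅) :: (∅, {x↦clo(λx. (x x), {loop↦3}), loop↦3}, ∅) :: (∅, {loop↦3}, ∅) :: (∅, ∅, ∅)]⟩
→ 18 transitions taken and the configuration is still not final: no result within 18 steps

Answer: DIVERGES (no final state within 18 steps)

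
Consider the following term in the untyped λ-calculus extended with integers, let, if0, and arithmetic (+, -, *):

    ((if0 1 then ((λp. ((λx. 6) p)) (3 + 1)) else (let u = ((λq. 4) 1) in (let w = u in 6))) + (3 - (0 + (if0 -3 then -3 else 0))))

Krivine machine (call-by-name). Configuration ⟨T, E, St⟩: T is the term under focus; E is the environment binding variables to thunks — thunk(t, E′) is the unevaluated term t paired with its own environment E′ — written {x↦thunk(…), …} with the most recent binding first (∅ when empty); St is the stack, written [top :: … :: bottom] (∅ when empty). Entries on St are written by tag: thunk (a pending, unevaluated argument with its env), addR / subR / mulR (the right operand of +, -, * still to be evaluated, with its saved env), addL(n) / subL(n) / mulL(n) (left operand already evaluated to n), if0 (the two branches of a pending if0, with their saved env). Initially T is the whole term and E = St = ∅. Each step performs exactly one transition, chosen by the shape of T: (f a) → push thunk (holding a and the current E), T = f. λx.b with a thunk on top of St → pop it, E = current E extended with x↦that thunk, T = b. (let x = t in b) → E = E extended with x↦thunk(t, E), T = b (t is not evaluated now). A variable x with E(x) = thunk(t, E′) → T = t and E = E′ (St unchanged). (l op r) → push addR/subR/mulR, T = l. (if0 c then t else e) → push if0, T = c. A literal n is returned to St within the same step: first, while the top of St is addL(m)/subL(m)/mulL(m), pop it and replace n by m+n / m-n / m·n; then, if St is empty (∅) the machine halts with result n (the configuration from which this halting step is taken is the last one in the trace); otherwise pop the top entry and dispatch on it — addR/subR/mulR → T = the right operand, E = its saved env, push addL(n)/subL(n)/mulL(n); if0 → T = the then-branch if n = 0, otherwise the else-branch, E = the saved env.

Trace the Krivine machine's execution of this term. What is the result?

Answer: 9

Derivation:
step 0: ⟨T=((if0 1 then ((λp. ((λx. 6) p)) (3 + 1)) else (let u = ((λq. 4) 1) in (let w = u in 6))) + (3 - (0 + (if0 -3 then -3 else 0)))); E=∅; St=∅⟩
step 1: ⟨T=(if0 1 then ((λp. ((λx. 6) p)) (3 + 1)) else (let u = ((λq. 4) 1) in (let w = u in 6))); E=∅; St=[addR]⟩
step 2: ⟨T=1; E=∅; St=[if0 :: addR]⟩
step 3: ⟨T=(let u = ((λq. 4) 1) in (let w = u in 6)); E=∅; St=[addR]⟩
step 4: ⟨T=(let w = u in 6); E={u↦thunk(((λq. 4) 1), ∅)}; St=[addR]⟩
step 5: ⟨T=6; E={w↦thunk(u, {u↦thunk(((λq. 4) 1), ∅)}), u↦thunk(((λq. 4) 1), ∅)}; St=[addR]⟩
step 6: ⟨T=(3 - (0 + (if0 -3 then -3 else 0))); E=∅; St=[addL(6)]⟩
step 7: ⟨T=3; E=∅; St=[subR :: addL(6)]⟩
step 8: ⟨T=(0 + (if0 -3 then -3 else 0)); E=∅; St=[subL(3) :: addL(6)]⟩
step 9: ⟨T=0; E=∅; St=[addR :: subL(3) :: addL(6)]⟩
step 10: ⟨T=(if0 -3 then -3 else 0); E=∅; St=[addL(0) :: subL(3) :: addL(6)]⟩
step 11: ⟨T=-3; E=∅; St=[if0 :: addL(0) :: subL(3) :: addL(6)]⟩
step 12: ⟨T=0; E=∅; St=[addL(0) :: subL(3) :: addL(6)]⟩
→ final value 9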